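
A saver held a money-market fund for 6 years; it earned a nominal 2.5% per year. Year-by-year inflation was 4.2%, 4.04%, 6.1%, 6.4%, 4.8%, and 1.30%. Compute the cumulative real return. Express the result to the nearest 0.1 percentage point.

-10.7%

Cumulative inflation factor: 1.042 × 1.0404 × 1.061 × 1.064 × 1.048 × 1.0130 ≈ 1.29926.
Nominal growth factor: 1.15969. Real growth factor = 1.15969 / 1.29926 ≈ 0.89258.
Total real return ≈ -10.7420%.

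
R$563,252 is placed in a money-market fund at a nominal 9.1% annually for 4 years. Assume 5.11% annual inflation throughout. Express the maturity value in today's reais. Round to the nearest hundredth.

Nominal value at maturity: R$563,252 × (1 + 9.1%)^4 ≈ R$797,997.89.
Price-level factor over 4 years: (1 + 5.11%)^4 ≈ 1.2206078097.
Dividing the nominal maturity value by the price-level factor gives the value in today's money.

R$653,770.92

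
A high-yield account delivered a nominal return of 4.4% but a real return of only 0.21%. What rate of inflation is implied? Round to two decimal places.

From (1+r_nom) = (1+r_real)(1+π), we get 1+π = (1 + 4.4%)/(1 + 0.21%) = 1.044/1.0021 ≈ 1.04181.
So π ≈ 4.1812%.

4.18%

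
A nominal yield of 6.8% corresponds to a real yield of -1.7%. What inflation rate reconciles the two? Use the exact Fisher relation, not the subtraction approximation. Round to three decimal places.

From (1+r_nom) = (1+r_real)(1+π), we get 1+π = (1 + 6.8%)/(1 − 1.7%) = 1.068/0.983 ≈ 1.08647.
So π ≈ 8.6470%.

8.647%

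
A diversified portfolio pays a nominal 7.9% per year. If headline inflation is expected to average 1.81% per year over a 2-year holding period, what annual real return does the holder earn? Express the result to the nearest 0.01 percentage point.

With constant rates the annual real return is the same each year: (1+7.9%)/(1+1.81%) − 1 = 0.05982.

5.98%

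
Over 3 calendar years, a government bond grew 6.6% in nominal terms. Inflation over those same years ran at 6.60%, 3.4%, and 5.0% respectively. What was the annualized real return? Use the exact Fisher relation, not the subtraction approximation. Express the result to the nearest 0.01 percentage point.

Cumulative inflation factor: 1.0660 × 1.034 × 1.050 ≈ 1.15736.
Nominal growth factor: 1.06600. Real growth factor = 1.06600 / 1.15736 ≈ 0.92106.
Annualized: 0.92106^(1/3) − 1 ≈ -0.02704.

-2.70%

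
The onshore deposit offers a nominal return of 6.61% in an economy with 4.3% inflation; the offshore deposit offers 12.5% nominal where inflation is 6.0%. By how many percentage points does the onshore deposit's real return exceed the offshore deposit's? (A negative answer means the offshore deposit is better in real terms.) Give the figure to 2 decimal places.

The onshore deposit real return: 1.0661/1.043 − 1 = 2.215%.
The offshore deposit real return: 1.125/1.060 − 1 = 6.132%.
Difference: 2.215 − 6.132 = -3.917 pp.

-3.92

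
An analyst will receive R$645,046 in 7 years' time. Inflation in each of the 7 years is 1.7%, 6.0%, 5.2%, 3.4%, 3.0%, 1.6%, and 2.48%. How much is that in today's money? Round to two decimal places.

Price-level factor over 7 years: 1.017 × 1.060 × 1.052 × 1.034 × 1.030 × 1.016 × 1.0248 ≈ 1.2575728310.
Purchasing power today: R$645,046 divided by that factor.

R$512,929.34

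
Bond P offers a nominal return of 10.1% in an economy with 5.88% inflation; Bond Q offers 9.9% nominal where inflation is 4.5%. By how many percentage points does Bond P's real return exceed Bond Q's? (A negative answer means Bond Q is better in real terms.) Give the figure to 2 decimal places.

-1.18

Bond P real return: 1.101/1.0588 − 1 = 3.986%.
Bond Q real return: 1.099/1.045 − 1 = 5.167%.
Difference: 3.986 − 5.167 = -1.181 pp.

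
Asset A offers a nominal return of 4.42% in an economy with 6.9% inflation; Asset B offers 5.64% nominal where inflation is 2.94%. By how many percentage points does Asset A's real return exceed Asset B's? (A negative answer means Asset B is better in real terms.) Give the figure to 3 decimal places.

Asset A real return: 1.0442/1.069 − 1 = -2.3199%.
Asset B real return: 1.0564/1.0294 − 1 = 2.6229%.
Difference: -2.3199 − 2.6229 = -4.9428 pp.

-4.943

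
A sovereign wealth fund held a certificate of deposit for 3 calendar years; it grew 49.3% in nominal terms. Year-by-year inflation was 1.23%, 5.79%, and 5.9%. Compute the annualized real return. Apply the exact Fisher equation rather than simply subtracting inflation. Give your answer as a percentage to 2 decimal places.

9.60%

Cumulative inflation factor: 1.0123 × 1.0579 × 1.059 ≈ 1.13410.
Nominal growth factor: 1.49300. Real growth factor = 1.49300 / 1.13410 ≈ 1.31647.
Annualized: 1.31647^(1/3) − 1 ≈ 0.09598.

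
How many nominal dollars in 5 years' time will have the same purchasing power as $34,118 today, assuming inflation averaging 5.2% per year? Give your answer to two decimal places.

$43,960.46

Cumulative price-level factor: (1+5.2%)^5 ≈ 1.2884830183.
Multiplying $34,118 by the price-level factor gives the future nominal sum.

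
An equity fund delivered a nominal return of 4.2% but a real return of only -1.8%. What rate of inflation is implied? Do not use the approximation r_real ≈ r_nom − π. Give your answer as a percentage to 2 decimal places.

From (1+r_nom) = (1+r_real)(1+π), we get 1+π = (1 + 4.2%)/(1 − 1.8%) = 1.042/0.982 ≈ 1.06110.
So π ≈ 6.1100%.

6.11%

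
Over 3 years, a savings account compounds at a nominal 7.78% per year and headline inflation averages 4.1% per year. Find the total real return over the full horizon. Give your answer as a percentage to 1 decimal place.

11.0%

The annual real rate is (1+7.78%)/(1+4.1%) − 1 = 3.5351%.
Compounded over 3 years: (1 + 0.035351)^3 − 1 ≈ 0.10985.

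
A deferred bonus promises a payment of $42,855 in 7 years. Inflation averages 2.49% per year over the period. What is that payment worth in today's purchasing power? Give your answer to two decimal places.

$36,077.05

Price-level factor over 7 years: (1 + 2.49%)^7 ≈ 1.1878742058.
Purchasing power today: $42,855 divided by that factor.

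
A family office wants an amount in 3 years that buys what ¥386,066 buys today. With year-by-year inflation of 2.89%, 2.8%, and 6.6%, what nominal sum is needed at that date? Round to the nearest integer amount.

¥435,296

Cumulative price-level factor: 1.0289 × 1.028 × 1.066 = 1.1275180072.
Multiplying ¥386,066 by the price-level factor gives the future nominal sum.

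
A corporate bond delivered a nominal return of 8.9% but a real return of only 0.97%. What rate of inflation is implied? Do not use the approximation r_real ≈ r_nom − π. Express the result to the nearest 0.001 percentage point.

From (1+r_nom) = (1+r_real)(1+π), we get 1+π = (1 + 8.9%)/(1 + 0.97%) = 1.089/1.0097 ≈ 1.07854.
So π ≈ 7.8538%.

7.854%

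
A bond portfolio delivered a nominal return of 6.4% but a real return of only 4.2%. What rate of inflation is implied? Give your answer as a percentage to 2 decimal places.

From (1+r_nom) = (1+r_real)(1+π), we get 1+π = (1 + 6.4%)/(1 + 4.2%) = 1.064/1.042 ≈ 1.02111.
So π ≈ 2.1113%.

2.11%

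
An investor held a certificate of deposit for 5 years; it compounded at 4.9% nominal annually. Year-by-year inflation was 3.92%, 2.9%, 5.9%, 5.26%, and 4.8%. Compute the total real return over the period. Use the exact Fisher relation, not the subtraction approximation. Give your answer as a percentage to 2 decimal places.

1.68%

Cumulative inflation factor: 1.0392 × 1.029 × 1.059 × 1.0526 × 1.048 ≈ 1.24921.
Nominal growth factor: 1.27022. Real growth factor = 1.27022 / 1.24921 ≈ 1.01682.
Total real return ≈ 1.6816%.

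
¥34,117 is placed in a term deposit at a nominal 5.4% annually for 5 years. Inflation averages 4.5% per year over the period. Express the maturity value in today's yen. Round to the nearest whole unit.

¥35,612

Nominal value at maturity: ¥34,117 × (1 + 5.4%)^5 ≈ ¥44,379.
Price-level factor over 5 years: (1 + 4.5%)^5 ≈ 1.2461819377.
The maturity value deflated by that factor is the answer in today's purchasing power.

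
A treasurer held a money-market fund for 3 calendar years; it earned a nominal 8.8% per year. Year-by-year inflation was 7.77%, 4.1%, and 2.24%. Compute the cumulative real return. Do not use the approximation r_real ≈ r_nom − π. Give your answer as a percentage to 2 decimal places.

12.28%

Cumulative inflation factor: 1.0777 × 1.041 × 1.0224 ≈ 1.14702.
Nominal growth factor: 1.28791. Real growth factor = 1.28791 / 1.14702 ≈ 1.12284.
Total real return ≈ 12.2838%.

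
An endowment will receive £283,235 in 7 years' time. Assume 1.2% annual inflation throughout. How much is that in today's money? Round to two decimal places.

£260,545.35

Price-level factor over 7 years: (1 + 1.2%)^7 ≈ 1.0870852110.
Purchasing power today: £283,235 divided by that factor.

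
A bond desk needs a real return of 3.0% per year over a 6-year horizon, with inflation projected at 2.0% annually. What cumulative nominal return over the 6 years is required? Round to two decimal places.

Required annual nominal rate: (1+3.0%)(1+2.0%) − 1 = 5.06%.
Cumulative over 6 years: (1 + 0.0506)^6 − 1 ≈ 0.34470.

34.47%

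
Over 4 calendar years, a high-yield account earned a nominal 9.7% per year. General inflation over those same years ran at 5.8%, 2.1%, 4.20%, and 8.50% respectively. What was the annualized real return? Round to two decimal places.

4.35%

Cumulative inflation factor: 1.058 × 1.021 × 1.0420 × 1.0850 ≈ 1.22126.
Nominal growth factor: 1.44819. Real growth factor = 1.44819 / 1.22126 ≈ 1.18582.
Annualized: 1.18582^(1/4) − 1 ≈ 0.04353.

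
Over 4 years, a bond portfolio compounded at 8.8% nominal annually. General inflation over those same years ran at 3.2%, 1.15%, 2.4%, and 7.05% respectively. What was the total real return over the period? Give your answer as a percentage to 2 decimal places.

Cumulative inflation factor: 1.032 × 1.0115 × 1.024 × 1.0705 ≈ 1.14428.
Nominal growth factor: 1.40125. Real growth factor = 1.40125 / 1.14428 ≈ 1.22457.
Total real return ≈ 22.4569%.

22.46%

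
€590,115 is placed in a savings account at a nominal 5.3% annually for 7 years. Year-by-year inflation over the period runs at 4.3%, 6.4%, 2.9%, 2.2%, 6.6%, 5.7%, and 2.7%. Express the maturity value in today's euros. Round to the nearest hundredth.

Nominal value at maturity: €590,115 × (1 + 5.3%)^7 ≈ €847,101.11.
Price-level factor over 7 years: 1.043 × 1.064 × 1.029 × 1.022 × 1.066 × 1.057 × 1.027 ≈ 1.3505007899.
The maturity value deflated by that factor is the answer in today's purchasing power.

€627,249.62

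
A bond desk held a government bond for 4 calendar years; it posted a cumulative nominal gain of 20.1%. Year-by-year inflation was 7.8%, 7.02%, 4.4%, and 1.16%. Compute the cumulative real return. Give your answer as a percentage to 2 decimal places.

Cumulative inflation factor: 1.078 × 1.0702 × 1.044 × 1.0116 ≈ 1.21841.
Nominal growth factor: 1.20100. Real growth factor = 1.20100 / 1.21841 ≈ 0.98571.
Total real return ≈ -1.4288%.

-1.43%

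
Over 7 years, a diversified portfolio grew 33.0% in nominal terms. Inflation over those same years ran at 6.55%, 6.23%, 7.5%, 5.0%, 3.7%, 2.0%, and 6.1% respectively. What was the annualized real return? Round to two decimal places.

-1.07%

Cumulative inflation factor: 1.0655 × 1.0623 × 1.075 × 1.050 × 1.037 × 1.020 × 1.061 ≈ 1.43381.
Nominal growth factor: 1.33000. Real growth factor = 1.33000 / 1.43381 ≈ 0.92760.
Annualized: 0.92760^(1/7) − 1 ≈ -0.01068.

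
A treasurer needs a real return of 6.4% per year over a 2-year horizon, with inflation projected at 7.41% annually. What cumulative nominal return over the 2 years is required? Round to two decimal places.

Required annual nominal rate: (1+6.4%)(1+7.41%) − 1 = 14.28424%.
Cumulative over 2 years: (1 + 0.1428424)^2 − 1 ≈ 0.30609.

30.61%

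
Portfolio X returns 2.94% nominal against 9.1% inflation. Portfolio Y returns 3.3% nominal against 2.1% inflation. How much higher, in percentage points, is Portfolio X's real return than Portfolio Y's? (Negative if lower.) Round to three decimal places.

Portfolio X real return: 1.0294/1.091 − 1 = -5.6462%.
Portfolio Y real return: 1.033/1.021 − 1 = 1.1753%.
Difference: -5.6462 − 1.1753 = -6.8215 pp.

-6.822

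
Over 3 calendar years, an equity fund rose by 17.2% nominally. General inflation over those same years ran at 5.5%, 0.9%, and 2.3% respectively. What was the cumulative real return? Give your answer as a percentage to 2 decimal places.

7.62%

Cumulative inflation factor: 1.055 × 1.009 × 1.023 ≈ 1.08898.
Nominal growth factor: 1.17200. Real growth factor = 1.17200 / 1.08898 ≈ 1.07624.
Total real return ≈ 7.6238%.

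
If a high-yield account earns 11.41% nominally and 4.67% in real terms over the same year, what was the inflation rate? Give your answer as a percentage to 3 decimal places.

6.439%

From (1+r_nom) = (1+r_real)(1+π), we get 1+π = (1 + 11.41%)/(1 + 4.67%) = 1.1141/1.0467 ≈ 1.06439.
So π ≈ 6.4393%.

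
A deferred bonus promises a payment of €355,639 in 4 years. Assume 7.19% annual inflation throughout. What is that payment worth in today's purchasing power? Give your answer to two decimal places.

€269,396.72

Price-level factor over 4 years: (1 + 7.19%)^4 ≈ 1.3201311647.
Purchasing power today: €355,639 divided by that factor.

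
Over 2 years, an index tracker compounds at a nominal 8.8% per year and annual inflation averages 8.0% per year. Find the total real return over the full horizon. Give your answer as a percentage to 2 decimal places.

The annual real rate is (1+8.8%)/(1+8.0%) − 1 = 0.7407%.
Compounded over 2 years: (1 + 0.007407)^2 − 1 ≈ 0.01487.

1.49%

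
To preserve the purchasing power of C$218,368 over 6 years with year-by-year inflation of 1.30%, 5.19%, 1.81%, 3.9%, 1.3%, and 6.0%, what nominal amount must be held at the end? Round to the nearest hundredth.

C$264,298.19

Cumulative price-level factor: 1.0130 × 1.0519 × 1.0181 × 1.039 × 1.013 × 1.060 ≈ 1.2103338960.
The nominal amount required is C$218,368 scaled up by that factor.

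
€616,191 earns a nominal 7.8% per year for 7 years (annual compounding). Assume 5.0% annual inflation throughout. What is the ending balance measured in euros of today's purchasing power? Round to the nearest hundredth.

€740,835.16

Nominal value at maturity: €616,191 × (1 + 7.8%)^7 ≈ €1,042,429.46.
Price-level factor over 7 years: (1 + 5.0%)^7 ≈ 1.4071004227.
The maturity value deflated by that factor is the answer in today's purchasing power.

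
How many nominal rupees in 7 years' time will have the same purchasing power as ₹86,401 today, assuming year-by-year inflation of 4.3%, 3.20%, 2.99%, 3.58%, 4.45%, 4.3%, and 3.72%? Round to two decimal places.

Cumulative price-level factor: 1.043 × 1.0320 × 1.0299 × 1.0358 × 1.0445 × 1.043 × 1.0372 ≈ 1.2974488080.
Multiplying ₹86,401 by the price-level factor gives the future nominal sum.

₹112,100.87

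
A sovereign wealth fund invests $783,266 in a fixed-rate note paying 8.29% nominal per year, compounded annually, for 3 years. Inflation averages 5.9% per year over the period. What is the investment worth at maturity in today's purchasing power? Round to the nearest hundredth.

$837,503.16

Nominal value at maturity: $783,266 × (1 + 8.29%)^3 ≈ $994,659.27.
Price-level factor over 3 years: (1 + 5.9%)^3 = 1.187648379.
The maturity value deflated by that factor is the answer in today's purchasing power.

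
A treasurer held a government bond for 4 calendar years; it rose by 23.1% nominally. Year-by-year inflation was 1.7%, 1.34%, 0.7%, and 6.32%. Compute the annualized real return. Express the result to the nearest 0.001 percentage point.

Cumulative inflation factor: 1.017 × 1.0134 × 1.007 × 1.0632 ≈ 1.10343.
Nominal growth factor: 1.23100. Real growth factor = 1.23100 / 1.10343 ≈ 1.11561.
Annualized: 1.11561^(1/4) − 1 ≈ 0.02773.

2.773%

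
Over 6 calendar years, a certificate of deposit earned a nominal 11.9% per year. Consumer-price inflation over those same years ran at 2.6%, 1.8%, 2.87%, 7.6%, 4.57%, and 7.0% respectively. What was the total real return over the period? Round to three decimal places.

51.773%

Cumulative inflation factor: 1.026 × 1.018 × 1.0287 × 1.076 × 1.0457 × 1.070 ≈ 1.29356.
Nominal growth factor: 1.96327. Real growth factor = 1.96327 / 1.29356 ≈ 1.51773.
Total real return ≈ 51.7726%.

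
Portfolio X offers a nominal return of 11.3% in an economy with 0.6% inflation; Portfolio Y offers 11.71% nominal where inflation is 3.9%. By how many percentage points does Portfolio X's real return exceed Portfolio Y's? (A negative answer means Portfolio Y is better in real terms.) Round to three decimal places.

Portfolio X real return: 1.113/1.006 − 1 = 10.6362%.
Portfolio Y real return: 1.1171/1.039 − 1 = 7.5168%.
Difference: 10.6362 − 7.5168 = 3.1194 pp.

3.119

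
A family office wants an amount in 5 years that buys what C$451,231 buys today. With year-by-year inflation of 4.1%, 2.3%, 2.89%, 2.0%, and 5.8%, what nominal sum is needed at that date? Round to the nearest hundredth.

C$533,561.27

Cumulative price-level factor: 1.041 × 1.023 × 1.0289 × 1.020 × 1.058 ≈ 1.1824570362.
The nominal amount required is C$451,231 scaled up by that factor.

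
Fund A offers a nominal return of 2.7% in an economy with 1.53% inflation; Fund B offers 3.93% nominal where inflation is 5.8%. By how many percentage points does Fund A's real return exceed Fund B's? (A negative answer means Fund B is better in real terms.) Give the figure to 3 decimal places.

2.920

Fund A real return: 1.027/1.0153 − 1 = 1.1524%.
Fund B real return: 1.0393/1.058 − 1 = -1.7675%.
Difference: 1.1524 − (-1.7675) = 2.9199 pp.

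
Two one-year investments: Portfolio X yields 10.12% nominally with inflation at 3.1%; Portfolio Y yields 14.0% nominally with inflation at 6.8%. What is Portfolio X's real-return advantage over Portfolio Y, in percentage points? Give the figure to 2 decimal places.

Portfolio X real return: 1.1012/1.031 − 1 = 6.809%.
Portfolio Y real return: 1.140/1.068 − 1 = 6.742%.
Difference: 6.809 − 6.742 = 0.067 pp.

0.07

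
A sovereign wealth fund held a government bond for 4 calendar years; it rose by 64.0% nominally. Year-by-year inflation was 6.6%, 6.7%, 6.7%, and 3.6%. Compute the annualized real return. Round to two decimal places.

6.87%

Cumulative inflation factor: 1.066 × 1.067 × 1.067 × 1.036 ≈ 1.25732.
Nominal growth factor: 1.64000. Real growth factor = 1.64000 / 1.25732 ≈ 1.30436.
Annualized: 1.30436^(1/4) − 1 ≈ 0.06868.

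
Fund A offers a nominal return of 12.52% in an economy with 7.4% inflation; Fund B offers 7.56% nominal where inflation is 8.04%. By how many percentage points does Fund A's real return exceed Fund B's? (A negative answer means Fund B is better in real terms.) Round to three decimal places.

Fund A real return: 1.1252/1.074 − 1 = 4.7672%.
Fund B real return: 1.0756/1.0804 − 1 = -0.4443%.
Difference: 4.7672 − (-0.4443) = 5.2115 pp.

5.212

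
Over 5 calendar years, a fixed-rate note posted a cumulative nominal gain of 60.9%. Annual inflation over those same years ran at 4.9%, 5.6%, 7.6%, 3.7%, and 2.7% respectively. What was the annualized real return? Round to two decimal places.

Cumulative inflation factor: 1.049 × 1.056 × 1.076 × 1.037 × 1.027 ≈ 1.26941.
Nominal growth factor: 1.60900. Real growth factor = 1.60900 / 1.26941 ≈ 1.26752.
Annualized: 1.26752^(1/5) − 1 ≈ 0.04855.

4.86%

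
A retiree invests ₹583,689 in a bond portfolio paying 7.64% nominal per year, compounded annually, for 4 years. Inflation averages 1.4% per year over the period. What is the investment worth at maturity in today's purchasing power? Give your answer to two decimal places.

₹741,181.29

Nominal value at maturity: ₹583,689 × (1 + 7.64%)^4 ≈ ₹783,567.23.
Price-level factor over 4 years: (1 + 1.4%)^4 ≈ 1.0571870144.
The maturity value deflated by that factor is the answer in today's purchasing power.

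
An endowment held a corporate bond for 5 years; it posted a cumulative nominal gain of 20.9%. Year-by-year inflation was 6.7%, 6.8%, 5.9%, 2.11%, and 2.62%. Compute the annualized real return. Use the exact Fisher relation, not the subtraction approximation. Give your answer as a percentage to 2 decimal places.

-0.89%

Cumulative inflation factor: 1.067 × 1.068 × 1.059 × 1.0211 × 1.0262 ≈ 1.26454.
Nominal growth factor: 1.20900. Real growth factor = 1.20900 / 1.26454 ≈ 0.95608.
Annualized: 0.95608^(1/5) − 1 ≈ -0.00894.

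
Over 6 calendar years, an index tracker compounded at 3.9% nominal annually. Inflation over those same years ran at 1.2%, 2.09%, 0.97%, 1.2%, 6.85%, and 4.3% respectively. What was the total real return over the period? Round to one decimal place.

Cumulative inflation factor: 1.012 × 1.0209 × 1.0097 × 1.012 × 1.0685 × 1.043 ≈ 1.17651.
Nominal growth factor: 1.25804. Real growth factor = 1.25804 / 1.17651 ≈ 1.06930.
Total real return ≈ 6.9296%.

6.9%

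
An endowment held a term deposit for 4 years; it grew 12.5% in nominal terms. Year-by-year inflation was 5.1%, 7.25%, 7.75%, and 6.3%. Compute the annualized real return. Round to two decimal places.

Cumulative inflation factor: 1.051 × 1.0725 × 1.0775 × 1.063 ≈ 1.29107.
Nominal growth factor: 1.12500. Real growth factor = 1.12500 / 1.29107 ≈ 0.87137.
Annualized: 0.87137^(1/4) − 1 ≈ -0.03384.

-3.38%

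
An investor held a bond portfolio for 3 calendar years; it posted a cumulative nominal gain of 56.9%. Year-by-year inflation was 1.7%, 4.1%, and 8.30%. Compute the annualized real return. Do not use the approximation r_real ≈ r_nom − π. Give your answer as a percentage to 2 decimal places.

11.02%

Cumulative inflation factor: 1.017 × 1.041 × 1.0830 ≈ 1.14657.
Nominal growth factor: 1.56900. Real growth factor = 1.56900 / 1.14657 ≈ 1.36843.
Annualized: 1.36843^(1/3) − 1 ≈ 0.11022.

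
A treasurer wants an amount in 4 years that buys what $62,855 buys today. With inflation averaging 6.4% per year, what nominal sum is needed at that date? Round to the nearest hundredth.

Cumulative price-level factor: (1+6.4%)^4 ≈ 1.2816413532.
The nominal amount required is $62,855 scaled up by that factor.

$80,557.57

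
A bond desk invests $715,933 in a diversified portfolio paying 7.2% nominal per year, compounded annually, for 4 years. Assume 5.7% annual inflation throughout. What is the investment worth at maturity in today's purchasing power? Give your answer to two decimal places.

Nominal value at maturity: $715,933 × (1 + 7.2%)^4 ≈ $945,478.21.
Price-level factor over 4 years: (1 + 5.7%)^4 ≈ 1.2482453280.
Dividing the nominal maturity value by the price-level factor gives the value in today's money.

$757,445.82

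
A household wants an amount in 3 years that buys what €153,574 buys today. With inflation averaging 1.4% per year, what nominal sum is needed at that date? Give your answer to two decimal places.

Cumulative price-level factor: (1+1.4%)^3 = 1.042590744.
Multiplying €153,574 by the price-level factor gives the future nominal sum.

€160,114.83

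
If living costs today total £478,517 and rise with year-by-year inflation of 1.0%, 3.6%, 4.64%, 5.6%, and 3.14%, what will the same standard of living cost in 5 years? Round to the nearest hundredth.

Cumulative price-level factor: 1.010 × 1.036 × 1.0464 × 1.056 × 1.0314 ≈ 1.1925316262.
Multiplying £478,517 by the price-level factor gives the future nominal sum.

£570,646.66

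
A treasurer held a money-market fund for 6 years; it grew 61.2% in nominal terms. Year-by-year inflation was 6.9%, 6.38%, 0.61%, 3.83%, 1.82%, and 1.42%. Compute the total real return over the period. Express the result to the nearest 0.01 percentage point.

31.40%

Cumulative inflation factor: 1.069 × 1.0638 × 1.0061 × 1.0383 × 1.0182 × 1.0142 ≈ 1.22676.
Nominal growth factor: 1.61200. Real growth factor = 1.61200 / 1.22676 ≈ 1.31403.
Total real return ≈ 31.4034%.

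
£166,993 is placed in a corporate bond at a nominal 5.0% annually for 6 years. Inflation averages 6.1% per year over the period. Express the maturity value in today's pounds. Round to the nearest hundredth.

£156,870.67

Nominal value at maturity: £166,993 × (1 + 5.0%)^6 ≈ £223,786.59.
Price-level factor over 6 years: (1 + 6.1%)^6 ≈ 1.4265674267.
Dividing the nominal maturity value by the price-level factor gives the value in today's money.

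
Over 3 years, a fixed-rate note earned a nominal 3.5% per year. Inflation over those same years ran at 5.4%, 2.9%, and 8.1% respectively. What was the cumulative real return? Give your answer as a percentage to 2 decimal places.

Cumulative inflation factor: 1.054 × 1.029 × 1.081 ≈ 1.17242.
Nominal growth factor: 1.10872. Real growth factor = 1.10872 / 1.17242 ≈ 0.94567.
Total real return ≈ -5.4331%.

-5.43%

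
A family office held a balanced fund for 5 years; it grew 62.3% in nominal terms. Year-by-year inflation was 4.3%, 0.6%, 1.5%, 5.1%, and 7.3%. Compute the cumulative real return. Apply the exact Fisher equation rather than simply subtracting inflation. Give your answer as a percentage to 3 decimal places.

Cumulative inflation factor: 1.043 × 1.006 × 1.015 × 1.051 × 1.073 ≈ 1.20102.
Nominal growth factor: 1.62300. Real growth factor = 1.62300 / 1.20102 ≈ 1.35135.
Total real return ≈ 35.1350%.

35.135%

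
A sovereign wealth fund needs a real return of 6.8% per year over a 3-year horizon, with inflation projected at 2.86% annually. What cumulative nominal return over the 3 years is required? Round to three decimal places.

Required annual nominal rate: (1+6.8%)(1+2.86%) − 1 = 9.85448%.
Cumulative over 3 years: (1 + 0.0985448)^3 − 1 ≈ 0.32572.

32.572%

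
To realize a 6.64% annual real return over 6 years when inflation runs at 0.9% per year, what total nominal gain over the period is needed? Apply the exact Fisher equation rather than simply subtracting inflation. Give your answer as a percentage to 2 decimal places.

Required annual nominal rate: (1+6.64%)(1+0.9%) − 1 = 7.59976%.
Cumulative over 6 years: (1 + 0.0759976)^6 − 1 ≈ 0.55191.

55.19%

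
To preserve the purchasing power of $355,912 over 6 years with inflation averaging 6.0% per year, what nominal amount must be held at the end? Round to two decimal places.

Cumulative price-level factor: (1+6.0%)^6 ≈ 1.4185191123.
Multiplying $355,912 by the price-level factor gives the future nominal sum.

$504,867.97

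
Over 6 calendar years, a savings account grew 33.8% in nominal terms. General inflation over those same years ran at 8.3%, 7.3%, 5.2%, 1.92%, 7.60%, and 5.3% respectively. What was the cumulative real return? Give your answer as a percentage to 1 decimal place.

Cumulative inflation factor: 1.083 × 1.073 × 1.052 × 1.0192 × 1.0760 × 1.053 ≈ 1.41171.
Nominal growth factor: 1.33800. Real growth factor = 1.33800 / 1.41171 ≈ 0.94779.
Total real return ≈ -5.2210%.

-5.2%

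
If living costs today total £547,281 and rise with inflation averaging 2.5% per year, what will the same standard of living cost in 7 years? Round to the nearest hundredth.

Cumulative price-level factor: (1+2.5%)^7 ≈ 1.1886857537.
Multiplying £547,281 by the price-level factor gives the future nominal sum.

£650,545.13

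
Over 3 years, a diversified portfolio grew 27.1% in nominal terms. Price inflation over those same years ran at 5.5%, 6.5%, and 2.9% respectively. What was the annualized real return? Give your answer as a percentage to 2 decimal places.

Cumulative inflation factor: 1.055 × 1.065 × 1.029 ≈ 1.15616.
Nominal growth factor: 1.27100. Real growth factor = 1.27100 / 1.15616 ≈ 1.09933.
Annualized: 1.09933^(1/3) − 1 ≈ 0.03207.

3.21%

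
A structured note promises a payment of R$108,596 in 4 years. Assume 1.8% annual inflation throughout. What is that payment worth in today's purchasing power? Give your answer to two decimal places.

Price-level factor over 4 years: (1 + 1.8%)^4 ≈ 1.0739674330.
Purchasing power today: R$108,596 divided by that factor.

R$101,116.66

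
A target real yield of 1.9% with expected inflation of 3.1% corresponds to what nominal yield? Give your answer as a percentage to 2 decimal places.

By the Fisher equation, 1 + r_nom = (1 + 1.9%)(1 + 3.1%) = 1.019 × 1.031 = 1.050589.
So r_nom = 5.0589%.

5.06%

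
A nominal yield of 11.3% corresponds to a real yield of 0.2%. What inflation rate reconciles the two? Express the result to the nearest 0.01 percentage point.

11.08%

From (1+r_nom) = (1+r_real)(1+π), we get 1+π = (1 + 11.3%)/(1 + 0.2%) = 1.113/1.002 ≈ 1.11078.
So π ≈ 11.0778%.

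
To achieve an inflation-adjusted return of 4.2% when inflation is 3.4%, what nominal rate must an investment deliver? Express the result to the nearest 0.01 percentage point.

7.74%

By the Fisher equation, 1 + r_nom = (1 + 4.2%)(1 + 3.4%) = 1.042 × 1.034 = 1.077428.
So r_nom = 7.7428%.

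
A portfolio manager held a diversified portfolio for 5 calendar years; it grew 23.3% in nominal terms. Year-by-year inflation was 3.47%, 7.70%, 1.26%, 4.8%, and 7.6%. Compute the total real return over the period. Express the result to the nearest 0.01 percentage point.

Cumulative inflation factor: 1.0347 × 1.0770 × 1.0126 × 1.048 × 1.076 ≈ 1.27245.
Nominal growth factor: 1.23300. Real growth factor = 1.23300 / 1.27245 ≈ 0.96899.
Total real return ≈ -3.1005%.

-3.10%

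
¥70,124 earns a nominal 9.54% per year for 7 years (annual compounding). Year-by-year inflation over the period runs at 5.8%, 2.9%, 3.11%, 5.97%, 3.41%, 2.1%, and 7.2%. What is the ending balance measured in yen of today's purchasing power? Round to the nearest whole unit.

¥98,562

Nominal value at maturity: ¥70,124 × (1 + 9.54%)^7 ≈ ¥132,702.
Price-level factor over 7 years: 1.058 × 1.029 × 1.0311 × 1.0597 × 1.0341 × 1.021 × 1.072 ≈ 1.3463805503.
Dividing the nominal maturity value by the price-level factor gives the value in today's money.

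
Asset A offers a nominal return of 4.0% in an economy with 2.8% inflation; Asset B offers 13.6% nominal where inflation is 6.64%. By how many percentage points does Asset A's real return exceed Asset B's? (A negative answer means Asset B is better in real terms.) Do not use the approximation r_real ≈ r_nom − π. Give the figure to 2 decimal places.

Asset A real return: 1.040/1.028 − 1 = 1.167%.
Asset B real return: 1.136/1.0664 − 1 = 6.527%.
Difference: 1.167 − 6.527 = -5.360 pp.

-5.36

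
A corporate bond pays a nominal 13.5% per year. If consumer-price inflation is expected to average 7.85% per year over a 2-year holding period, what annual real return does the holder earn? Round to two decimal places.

5.24%

With constant rates the annual real return is the same each year: (1+13.5%)/(1+7.85%) − 1 = 0.05239.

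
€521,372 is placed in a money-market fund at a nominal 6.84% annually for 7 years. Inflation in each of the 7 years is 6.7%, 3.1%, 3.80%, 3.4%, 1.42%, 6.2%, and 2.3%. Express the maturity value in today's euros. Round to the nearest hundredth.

Nominal value at maturity: €521,372 × (1 + 6.84%)^7 ≈ €828,485.40.
Price-level factor over 7 years: 1.067 × 1.031 × 1.0380 × 1.034 × 1.0142 × 1.062 × 1.023 ≈ 1.3009623663.
The maturity value deflated by that factor is the answer in today's purchasing power.

€636,825.03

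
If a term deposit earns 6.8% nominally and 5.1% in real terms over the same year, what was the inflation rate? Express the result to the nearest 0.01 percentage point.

From (1+r_nom) = (1+r_real)(1+π), we get 1+π = (1 + 6.8%)/(1 + 5.1%) = 1.068/1.051 ≈ 1.01618.
So π ≈ 1.6175%.

1.62%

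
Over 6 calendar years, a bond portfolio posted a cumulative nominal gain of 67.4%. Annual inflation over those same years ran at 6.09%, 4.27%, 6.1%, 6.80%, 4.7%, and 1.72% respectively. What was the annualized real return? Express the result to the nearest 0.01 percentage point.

Cumulative inflation factor: 1.0609 × 1.0427 × 1.061 × 1.0680 × 1.047 × 1.0172 ≈ 1.33498.
Nominal growth factor: 1.67400. Real growth factor = 1.67400 / 1.33498 ≈ 1.25396.
Annualized: 1.25396^(1/6) − 1 ≈ 0.03844.

3.84%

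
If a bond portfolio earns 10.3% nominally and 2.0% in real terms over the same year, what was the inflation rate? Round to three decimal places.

8.137%

From (1+r_nom) = (1+r_real)(1+π), we get 1+π = (1 + 10.3%)/(1 + 2.0%) = 1.103/1.020 ≈ 1.08137.
So π ≈ 8.1373%.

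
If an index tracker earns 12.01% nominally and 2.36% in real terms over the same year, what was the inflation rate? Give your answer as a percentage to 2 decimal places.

From (1+r_nom) = (1+r_real)(1+π), we get 1+π = (1 + 12.01%)/(1 + 2.36%) = 1.1201/1.0236 ≈ 1.09428.
So π ≈ 9.4275%.

9.43%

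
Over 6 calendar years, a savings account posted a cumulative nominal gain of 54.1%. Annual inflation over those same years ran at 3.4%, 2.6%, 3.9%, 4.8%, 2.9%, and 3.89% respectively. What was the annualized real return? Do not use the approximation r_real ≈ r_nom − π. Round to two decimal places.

3.76%

Cumulative inflation factor: 1.034 × 1.026 × 1.039 × 1.048 × 1.029 × 1.0389 ≈ 1.23491.
Nominal growth factor: 1.54100. Real growth factor = 1.54100 / 1.23491 ≈ 1.24787.
Annualized: 1.24787^(1/6) − 1 ≈ 0.03760.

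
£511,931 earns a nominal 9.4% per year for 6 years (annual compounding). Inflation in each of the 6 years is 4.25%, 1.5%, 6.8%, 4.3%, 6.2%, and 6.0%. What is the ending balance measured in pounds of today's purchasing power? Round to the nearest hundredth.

£661,435.21

Nominal value at maturity: £511,931 × (1 + 9.4%)^6 ≈ £877,637.88.
Price-level factor over 6 years: 1.0425 × 1.015 × 1.068 × 1.043 × 1.062 × 1.060 ≈ 1.3268690041.
Dividing the nominal maturity value by the price-level factor gives the value in today's money.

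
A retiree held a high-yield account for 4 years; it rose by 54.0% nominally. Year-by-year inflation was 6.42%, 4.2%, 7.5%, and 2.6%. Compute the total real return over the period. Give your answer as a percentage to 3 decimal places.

Cumulative inflation factor: 1.0642 × 1.042 × 1.075 × 1.026 ≈ 1.22306.
Nominal growth factor: 1.54000. Real growth factor = 1.54000 / 1.22306 ≈ 1.25914.
Total real return ≈ 25.9140%.

25.914%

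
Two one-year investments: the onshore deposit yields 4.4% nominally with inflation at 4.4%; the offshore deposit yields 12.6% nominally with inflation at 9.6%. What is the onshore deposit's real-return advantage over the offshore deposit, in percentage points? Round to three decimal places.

-2.737

The onshore deposit real return: 1.044/1.044 − 1 = 0.0000%.
The offshore deposit real return: 1.126/1.096 − 1 = 2.7372%.
Difference: 0.0000 − 2.7372 = -2.7372 pp.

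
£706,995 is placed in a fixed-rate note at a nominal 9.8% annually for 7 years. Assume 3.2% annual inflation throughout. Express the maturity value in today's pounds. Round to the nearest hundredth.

£1,091,125.84

Nominal value at maturity: £706,995 × (1 + 9.8%)^7 ≈ £1,360,293.81.
Price-level factor over 7 years: (1 + 3.2%)^7 ≈ 1.2466882924.
The maturity value deflated by that factor is the answer in today's purchasing power.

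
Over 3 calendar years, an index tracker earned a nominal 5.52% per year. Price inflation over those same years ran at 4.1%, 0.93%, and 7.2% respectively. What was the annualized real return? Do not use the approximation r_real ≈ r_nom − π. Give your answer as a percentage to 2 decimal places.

Cumulative inflation factor: 1.041 × 1.0093 × 1.072 ≈ 1.12633.
Nominal growth factor: 1.17491. Real growth factor = 1.17491 / 1.12633 ≈ 1.04313.
Annualized: 1.04313^(1/3) − 1 ≈ 0.01417.

1.42%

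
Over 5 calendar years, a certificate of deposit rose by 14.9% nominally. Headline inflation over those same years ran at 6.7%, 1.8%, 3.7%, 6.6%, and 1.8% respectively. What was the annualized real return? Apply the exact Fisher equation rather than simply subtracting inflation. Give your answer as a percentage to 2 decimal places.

-1.23%

Cumulative inflation factor: 1.067 × 1.018 × 1.037 × 1.066 × 1.018 ≈ 1.22235.
Nominal growth factor: 1.14900. Real growth factor = 1.14900 / 1.22235 ≈ 0.93999.
Annualized: 0.93999^(1/5) − 1 ≈ -0.01230.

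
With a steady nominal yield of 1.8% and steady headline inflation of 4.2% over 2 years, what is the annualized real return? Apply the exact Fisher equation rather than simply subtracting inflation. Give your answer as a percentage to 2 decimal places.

With constant rates the annual real return is the same each year: (1+1.8%)/(1+4.2%) − 1 = -0.02303.

-2.30%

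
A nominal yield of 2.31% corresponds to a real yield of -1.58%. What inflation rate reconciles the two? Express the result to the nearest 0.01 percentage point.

From (1+r_nom) = (1+r_real)(1+π), we get 1+π = (1 + 2.31%)/(1 − 1.58%) = 1.0231/0.9842 ≈ 1.03952.
So π ≈ 3.9524%.

3.95%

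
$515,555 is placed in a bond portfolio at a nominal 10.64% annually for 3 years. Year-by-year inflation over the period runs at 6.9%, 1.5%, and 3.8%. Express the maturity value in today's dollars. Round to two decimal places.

Nominal value at maturity: $515,555 × (1 + 10.64%)^3 ≈ $698,250.90.
Price-level factor over 3 years: 1.069 × 1.015 × 1.038 = 1.12626633.
Dividing the nominal maturity value by the price-level factor gives the value in today's money.

$619,969.61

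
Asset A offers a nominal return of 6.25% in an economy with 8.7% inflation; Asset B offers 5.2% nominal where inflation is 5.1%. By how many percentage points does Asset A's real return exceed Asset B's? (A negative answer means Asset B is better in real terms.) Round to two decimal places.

Asset A real return: 1.0625/1.087 − 1 = -2.254%.
Asset B real return: 1.052/1.051 − 1 = 0.095%.
Difference: -2.254 − 0.095 = -2.349 pp.

-2.35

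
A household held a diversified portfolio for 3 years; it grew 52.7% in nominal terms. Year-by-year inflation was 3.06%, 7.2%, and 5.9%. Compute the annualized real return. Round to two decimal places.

9.28%

Cumulative inflation factor: 1.0306 × 1.072 × 1.059 ≈ 1.16999.
Nominal growth factor: 1.52700. Real growth factor = 1.52700 / 1.16999 ≈ 1.30514.
Annualized: 1.30514^(1/3) − 1 ≈ 0.09283.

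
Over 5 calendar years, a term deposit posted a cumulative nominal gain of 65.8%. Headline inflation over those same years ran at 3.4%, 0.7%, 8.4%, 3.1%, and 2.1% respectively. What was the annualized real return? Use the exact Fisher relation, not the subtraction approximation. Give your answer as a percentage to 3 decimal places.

Cumulative inflation factor: 1.034 × 1.007 × 1.084 × 1.031 × 1.021 ≈ 1.18813.
Nominal growth factor: 1.65800. Real growth factor = 1.65800 / 1.18813 ≈ 1.39547.
Annualized: 1.39547^(1/5) − 1 ≈ 0.06892.

6.892%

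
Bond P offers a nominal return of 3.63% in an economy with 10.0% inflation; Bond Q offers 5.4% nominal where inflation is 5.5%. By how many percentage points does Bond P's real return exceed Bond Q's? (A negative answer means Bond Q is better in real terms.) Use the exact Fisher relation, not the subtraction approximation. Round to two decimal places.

Bond P real return: 1.0363/1.100 − 1 = -5.791%.
Bond Q real return: 1.054/1.055 − 1 = -0.095%.
Difference: -5.791 − (-0.095) = -5.696 pp.

-5.70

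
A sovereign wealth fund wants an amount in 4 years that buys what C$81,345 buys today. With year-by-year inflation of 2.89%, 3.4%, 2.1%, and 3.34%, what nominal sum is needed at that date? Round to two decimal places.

Cumulative price-level factor: 1.0289 × 1.034 × 1.021 × 1.0334 ≈ 1.1225040207.
The nominal amount required is C$81,345 scaled up by that factor.

C$91,310.09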